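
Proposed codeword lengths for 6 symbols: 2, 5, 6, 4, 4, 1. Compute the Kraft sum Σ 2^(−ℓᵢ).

With common denominator 2^6 = 64: Σ 2^(−ℓᵢ) = 16/64 + 2/64 + 1/64 + 4/64 + 4/64 + 32/64 = 59/64 = 0.921875.

0.921875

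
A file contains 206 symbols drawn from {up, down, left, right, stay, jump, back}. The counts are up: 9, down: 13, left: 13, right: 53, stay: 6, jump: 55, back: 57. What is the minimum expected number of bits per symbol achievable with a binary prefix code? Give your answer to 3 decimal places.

Probabilities are the counts divided by 206.
Repeatedly combine the two least-probable nodes; the expected code length is the sum of the merged weights.
merge 3/103 + 9/206 → 15/206
merge 13/206 + 13/206 → 13/103
merge 15/206 + 13/103 → 41/206
merge 41/206 + 53/206 → 47/103
merge 55/206 + 57/206 → 56/103
merge 47/103 + 56/103 → 1
L = 15/206 + 13/103 + 41/206 + 47/103 + 56/103 + 1 = 247/103 ≈ 2.398 bits/symbol.

2.398 bits/symbol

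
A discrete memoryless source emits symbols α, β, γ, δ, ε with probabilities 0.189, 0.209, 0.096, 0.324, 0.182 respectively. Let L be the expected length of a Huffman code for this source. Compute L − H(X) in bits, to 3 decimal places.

0.053 bits

Entropy H = −Σ p log₂ p ≈ 2.2250 bits.
Huffman merges: 12/125+91/500→139/500; 189/1000+209/1000→199/500; 139/500+81/250→301/500; 199/500+301/500→1. L = 1139/500 ≈ 2.2780.
L − H = 2.2780 − 2.2250 = 0.053 bits.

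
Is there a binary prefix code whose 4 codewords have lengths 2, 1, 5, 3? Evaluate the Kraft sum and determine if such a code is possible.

With common denominator 2^5 = 32: Σ 2^(−ℓᵢ) = 8/32 + 16/32 + 1/32 + 4/32 = 29/32 = 0.90625.
Kraft's inequality requires Σ ≤ 1; here Σ = 0.90625 ≤ 1, so such a prefix code exists.

0.90625; yes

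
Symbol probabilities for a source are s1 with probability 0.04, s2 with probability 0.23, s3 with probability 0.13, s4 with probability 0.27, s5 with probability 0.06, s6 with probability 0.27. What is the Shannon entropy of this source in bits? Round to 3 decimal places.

2.320 bits

H = −Σ pᵢ log₂ pᵢ.
−0.04·log₂(0.04) = 0.1858
−0.23·log₂(0.23) = 0.4877
−0.13·log₂(0.13) = 0.3826
−0.27·log₂(0.27) = 0.5100
−0.06·log₂(0.06) = 0.2435
−0.27·log₂(0.27) = 0.5100
Sum ≈ 2.3196 → 2.320 bits.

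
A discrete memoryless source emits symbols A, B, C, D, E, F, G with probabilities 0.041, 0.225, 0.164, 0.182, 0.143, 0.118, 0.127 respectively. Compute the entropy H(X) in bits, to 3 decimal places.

H = −Σ pᵢ log₂ pᵢ.
−0.041·log₂(0.041) = 0.1889
−0.225·log₂(0.225) = 0.4842
−0.164·log₂(0.164) = 0.4278
−0.182·log₂(0.182) = 0.4474
−0.143·log₂(0.143) = 0.4012
−0.118·log₂(0.118) = 0.3638
−0.127·log₂(0.127) = 0.3781
Sum ≈ 2.6914 → 2.691 bits.

2.691 bits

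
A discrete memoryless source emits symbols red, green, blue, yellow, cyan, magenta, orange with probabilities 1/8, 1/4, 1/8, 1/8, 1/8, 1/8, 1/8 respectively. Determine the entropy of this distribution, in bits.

Each probability is a power of 1/2, so log₂(1/p) is an integer.
H = Σ p·log₂(1/p) = 1/8·3 + 1/4·2 + 1/8·3 + 1/8·3 + 1/8·3 + 1/8·3 + 1/8·3 = 2.75 bits.

2.75 bits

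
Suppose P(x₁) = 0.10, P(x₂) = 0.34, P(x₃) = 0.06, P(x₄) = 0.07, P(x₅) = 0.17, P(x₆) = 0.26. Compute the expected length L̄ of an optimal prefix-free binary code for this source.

2.36 bits/symbol

Repeatedly combine the two least-probable nodes; the expected code length is the sum of the merged weights.
merge 3/50 + 7/100 → 13/100
merge 1/10 + 13/100 → 23/100
merge 17/100 + 23/100 → 2/5
merge 13/50 + 17/50 → 3/5
merge 2/5 + 3/5 → 1
L = 13/100 + 23/100 + 2/5 + 3/5 + 1 = 59/25 = 2.36 bits/symbol.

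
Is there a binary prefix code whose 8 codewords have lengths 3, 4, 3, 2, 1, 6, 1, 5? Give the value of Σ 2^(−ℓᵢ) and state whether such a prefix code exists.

With common denominator 2^6 = 64: Σ 2^(−ℓᵢ) = 8/64 + 4/64 + 8/64 + 16/64 + 32/64 + 1/64 + 32/64 + 2/64 = 103/64 = 1.609375.
Kraft's inequality requires Σ ≤ 1; here Σ = 1.609375 > 1, so no such prefix code exists.

1.609375; no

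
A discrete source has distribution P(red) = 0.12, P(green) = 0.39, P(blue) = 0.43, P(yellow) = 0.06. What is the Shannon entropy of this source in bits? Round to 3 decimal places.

H = −Σ pᵢ log₂ pᵢ.
−0.12·log₂(0.12) = 0.3671
−0.39·log₂(0.39) = 0.5298
−0.43·log₂(0.43) = 0.5236
−0.06·log₂(0.06) = 0.2435
Sum ≈ 1.6640 → 1.664 bits.

1.664 bits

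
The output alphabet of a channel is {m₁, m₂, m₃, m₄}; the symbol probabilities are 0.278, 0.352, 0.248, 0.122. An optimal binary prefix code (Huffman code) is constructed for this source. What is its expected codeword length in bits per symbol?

Repeatedly combine the two least-probable nodes; the expected code length is the sum of the merged weights.
merge 61/500 + 31/125 → 37/100
merge 139/500 + 44/125 → 63/100
merge 37/100 + 63/100 → 1
L = 37/100 + 63/100 + 1 = 2 bits/symbol.

2 bits/symbol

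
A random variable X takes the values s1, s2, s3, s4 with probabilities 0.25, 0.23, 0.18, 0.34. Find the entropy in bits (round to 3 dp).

1.962 bits

H = −Σ pᵢ log₂ pᵢ.
−0.25·log₂(0.25) = 0.5000
−0.23·log₂(0.23) = 0.4877
−0.18·log₂(0.18) = 0.4453
−0.34·log₂(0.34) = 0.5292
Sum ≈ 1.9621 → 1.962 bits.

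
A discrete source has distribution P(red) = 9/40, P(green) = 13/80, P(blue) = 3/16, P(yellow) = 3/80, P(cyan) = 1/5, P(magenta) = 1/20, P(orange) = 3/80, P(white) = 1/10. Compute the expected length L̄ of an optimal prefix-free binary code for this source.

Repeatedly combine the two least-probable nodes; the expected code length is the sum of the merged weights.
merge 3/80 + 3/80 → 3/40
merge 1/20 + 3/40 → 1/8
merge 1/10 + 1/8 → 9/40
merge 13/80 + 3/16 → 7/20
merge 1/5 + 9/40 → 17/40
merge 9/40 + 7/20 → 23/40
merge 17/40 + 23/40 → 1
L = 3/40 + 1/8 + 9/40 + 7/20 + 17/40 + 23/40 + 1 = 111/40 = 2.775 bits/symbol.

2.775 bits/symbol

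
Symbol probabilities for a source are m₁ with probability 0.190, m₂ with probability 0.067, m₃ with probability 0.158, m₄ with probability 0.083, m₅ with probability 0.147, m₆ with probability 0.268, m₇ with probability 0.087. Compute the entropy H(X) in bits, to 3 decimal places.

H = −Σ pᵢ log₂ pᵢ.
−0.190·log₂(0.190) = 0.4552
−0.067·log₂(0.067) = 0.2613
−0.158·log₂(0.158) = 0.4206
−0.083·log₂(0.083) = 0.2980
−0.147·log₂(0.147) = 0.4066
−0.268·log₂(0.268) = 0.5091
−0.087·log₂(0.087) = 0.3065
Sum ≈ 2.6574 → 2.657 bits.

2.657 bits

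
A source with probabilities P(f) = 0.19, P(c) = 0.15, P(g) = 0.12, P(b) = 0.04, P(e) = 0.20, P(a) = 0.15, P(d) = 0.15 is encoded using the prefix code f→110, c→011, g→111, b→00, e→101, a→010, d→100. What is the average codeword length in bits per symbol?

2.96 bits/symbol

L̄ = Σ pᵢ·ℓᵢ = 0.19·3 + 0.15·3 + 0.12·3 + 0.04·2 + 0.20·3 + 0.15·3 + 0.15·3 = 2.96 bits/symbol.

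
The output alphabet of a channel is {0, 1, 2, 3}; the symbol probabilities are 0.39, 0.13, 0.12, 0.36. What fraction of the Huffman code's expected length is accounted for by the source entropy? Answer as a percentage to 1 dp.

Entropy H = −Σ p log₂ p ≈ 1.8101 bits.
Huffman merges: 3/25+13/100→1/4; 1/4+9/25→61/100; 39/100+61/100→1. L = 93/50 ≈ 1.8600.
Efficiency = H/L = 1.8101/1.8600 = 97.3%.

97.3%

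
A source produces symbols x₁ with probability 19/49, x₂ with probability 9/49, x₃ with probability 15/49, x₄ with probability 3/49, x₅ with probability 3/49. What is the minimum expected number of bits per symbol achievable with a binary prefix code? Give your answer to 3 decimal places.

2.041 bits/symbol

Repeatedly combine the two least-probable nodes; the expected code length is the sum of the merged weights.
merge 3/49 + 3/49 → 6/49
merge 6/49 + 9/49 → 15/49
merge 15/49 + 15/49 → 30/49
merge 19/49 + 30/49 → 1
L = 6/49 + 15/49 + 30/49 + 1 = 100/49 ≈ 2.041 bits/symbol.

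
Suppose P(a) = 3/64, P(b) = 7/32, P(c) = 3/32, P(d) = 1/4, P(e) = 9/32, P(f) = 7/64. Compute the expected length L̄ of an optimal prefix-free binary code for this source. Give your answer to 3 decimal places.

Repeatedly combine the two least-probable nodes; the expected code length is the sum of the merged weights.
merge 3/64 + 3/32 → 9/64
merge 7/64 + 9/64 → 1/4
merge 7/32 + 1/4 → 15/32
merge 1/4 + 9/32 → 17/32
merge 15/32 + 17/32 → 1
L = 9/64 + 1/4 + 15/32 + 17/32 + 1 = 153/64 ≈ 2.391 bits/symbol.

2.391 bits/symbol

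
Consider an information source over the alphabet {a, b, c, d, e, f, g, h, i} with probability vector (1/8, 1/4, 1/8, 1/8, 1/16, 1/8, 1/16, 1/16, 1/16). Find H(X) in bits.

3 bits

Each probability is a power of 1/2, so log₂(1/p) is an integer.
H = Σ p·log₂(1/p) = 1/8·3 + 1/4·2 + 1/8·3 + 1/8·3 + 1/16·4 + 1/8·3 + 1/16·4 + 1/16·4 + 1/16·4 = 3 bits.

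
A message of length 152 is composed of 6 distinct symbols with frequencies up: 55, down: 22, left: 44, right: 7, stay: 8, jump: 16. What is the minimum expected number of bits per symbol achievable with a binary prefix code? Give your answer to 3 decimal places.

Probabilities are the counts divided by 152.
Repeatedly combine the two least-probable nodes; the expected code length is the sum of the merged weights.
merge 7/152 + 1/19 → 15/152
merge 15/152 + 2/19 → 31/152
merge 11/76 + 31/152 → 53/152
merge 11/38 + 53/152 → 97/152
merge 55/152 + 97/152 → 1
L = 15/152 + 31/152 + 53/152 + 97/152 + 1 = 87/38 ≈ 2.289 bits/symbol.

2.289 bits/symbol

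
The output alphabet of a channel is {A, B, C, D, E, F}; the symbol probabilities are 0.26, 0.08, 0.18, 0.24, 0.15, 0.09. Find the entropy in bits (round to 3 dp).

H = −Σ pᵢ log₂ pᵢ.
−0.26·log₂(0.26) = 0.5053
−0.08·log₂(0.08) = 0.2915
−0.18·log₂(0.18) = 0.4453
−0.24·log₂(0.24) = 0.4941
−0.15·log₂(0.15) = 0.4105
−0.09·log₂(0.09) = 0.3127
Sum ≈ 2.4594 → 2.459 bits.

2.459 bits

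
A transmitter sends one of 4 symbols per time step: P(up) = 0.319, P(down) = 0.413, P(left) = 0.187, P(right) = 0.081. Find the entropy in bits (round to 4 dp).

1.7988 bits

H = −Σ pᵢ log₂ pᵢ.
−0.319·log₂(0.319) = 0.5258
−0.413·log₂(0.413) = 0.5269
−0.187·log₂(0.187) = 0.4523
−0.081·log₂(0.081) = 0.2937
Sum ≈ 1.7988 → 1.7988 bits.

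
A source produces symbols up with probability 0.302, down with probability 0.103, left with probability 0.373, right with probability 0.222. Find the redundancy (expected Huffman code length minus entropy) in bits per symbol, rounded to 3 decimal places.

Entropy H = −Σ p log₂ p ≈ 1.8722 bits.
Huffman merges: 103/1000+111/500→13/40; 151/500+13/40→627/1000; 373/1000+627/1000→1. L = 244/125 ≈ 1.9520.
L − H = 1.9520 − 1.8722 = 0.080 bits.

0.080 bits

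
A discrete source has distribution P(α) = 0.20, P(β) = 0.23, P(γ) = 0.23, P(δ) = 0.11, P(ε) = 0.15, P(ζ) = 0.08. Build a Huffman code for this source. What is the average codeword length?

Repeatedly combine the two least-probable nodes; the expected code length is the sum of the merged weights.
merge 2/25 + 11/100 → 19/100
merge 3/20 + 19/100 → 17/50
merge 1/5 + 23/100 → 43/100
merge 23/100 + 17/50 → 57/100
merge 43/100 + 57/100 → 1
L = 19/100 + 17/50 + 43/100 + 57/100 + 1 = 253/100 = 2.53 bits/symbol.

2.53 bits/symbol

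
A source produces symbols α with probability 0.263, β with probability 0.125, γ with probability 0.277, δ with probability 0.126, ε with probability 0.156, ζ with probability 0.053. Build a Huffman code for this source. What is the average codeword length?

Repeatedly combine the two least-probable nodes; the expected code length is the sum of the merged weights.
merge 53/1000 + 1/8 → 89/500
merge 63/500 + 39/250 → 141/500
merge 89/500 + 263/1000 → 441/1000
merge 277/1000 + 141/500 → 559/1000
merge 441/1000 + 559/1000 → 1
L = 89/500 + 141/500 + 441/1000 + 559/1000 + 1 = 123/50 = 2.46 bits/symbol.

2.46 bits/symbol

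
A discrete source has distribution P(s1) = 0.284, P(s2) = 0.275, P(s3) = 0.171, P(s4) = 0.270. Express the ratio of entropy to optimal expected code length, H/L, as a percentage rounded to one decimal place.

98.7%

Entropy H = −Σ p log₂ p ≈ 1.9737 bits.
Huffman merges: 171/1000+27/100→441/1000; 11/40+71/250→559/1000; 441/1000+559/1000→1. L = 2 ≈ 2.0000.
Efficiency = H/L = 1.9737/2.0000 = 98.7%.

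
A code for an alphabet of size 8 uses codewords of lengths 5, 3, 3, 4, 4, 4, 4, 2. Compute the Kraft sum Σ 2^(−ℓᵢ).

With common denominator 2^5 = 32: Σ 2^(−ℓᵢ) = 1/32 + 4/32 + 4/32 + 2/32 + 2/32 + 2/32 + 2/32 + 8/32 = 25/32 = 0.78125.

0.78125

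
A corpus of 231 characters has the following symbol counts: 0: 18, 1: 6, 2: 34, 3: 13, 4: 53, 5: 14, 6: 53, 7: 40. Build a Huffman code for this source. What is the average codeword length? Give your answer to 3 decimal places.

Probabilities are the counts divided by 231.
Repeatedly combine the two least-probable nodes; the expected code length is the sum of the merged weights.
merge 2/77 + 13/231 → 19/231
merge 2/33 + 6/77 → 32/231
merge 19/231 + 32/231 → 17/77
merge 34/231 + 40/231 → 74/231
merge 17/77 + 53/231 → 104/231
merge 53/231 + 74/231 → 127/231
merge 104/231 + 127/231 → 1
L = 19/231 + 32/231 + 17/77 + 74/231 + 104/231 + 127/231 + 1 = 58/21 ≈ 2.762 bits/symbol.

2.762 bits/symbol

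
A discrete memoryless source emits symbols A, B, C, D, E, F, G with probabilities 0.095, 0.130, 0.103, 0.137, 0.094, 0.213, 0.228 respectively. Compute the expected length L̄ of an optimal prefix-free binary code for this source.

2.748 bits/symbol

Repeatedly combine the two least-probable nodes; the expected code length is the sum of the merged weights.
merge 47/500 + 19/200 → 189/1000
merge 103/1000 + 13/100 → 233/1000
merge 137/1000 + 189/1000 → 163/500
merge 213/1000 + 57/250 → 441/1000
merge 233/1000 + 163/500 → 559/1000
merge 441/1000 + 559/1000 → 1
L = 189/1000 + 233/1000 + 163/500 + 441/1000 + 559/1000 + 1 = 687/250 = 2.748 bits/symbol.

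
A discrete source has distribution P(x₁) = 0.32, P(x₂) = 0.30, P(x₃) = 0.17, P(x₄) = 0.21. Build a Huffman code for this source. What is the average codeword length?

2 bits/symbol

Repeatedly combine the two least-probable nodes; the expected code length is the sum of the merged weights.
merge 17/100 + 21/100 → 19/50
merge 3/10 + 8/25 → 31/50
merge 19/50 + 31/50 → 1
L = 19/50 + 31/50 + 1 = 2 bits/symbol.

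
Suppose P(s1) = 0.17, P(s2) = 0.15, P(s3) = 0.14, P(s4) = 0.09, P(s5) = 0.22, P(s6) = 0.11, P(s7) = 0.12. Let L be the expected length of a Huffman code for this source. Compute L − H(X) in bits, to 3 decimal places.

0.027 bits

Entropy H = −Σ p log₂ p ≈ 2.7528 bits.
Huffman merges: 9/100+11/100→1/5; 3/25+7/50→13/50; 3/20+17/100→8/25; 1/5+11/50→21/50; 13/50+8/25→29/50; 21/50+29/50→1. L = 139/50 ≈ 2.7800.
L − H = 2.7800 − 2.7528 = 0.027 bits.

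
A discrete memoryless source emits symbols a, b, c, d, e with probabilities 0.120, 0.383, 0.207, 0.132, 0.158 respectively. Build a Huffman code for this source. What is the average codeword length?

Repeatedly combine the two least-probable nodes; the expected code length is the sum of the merged weights.
merge 3/25 + 33/250 → 63/250
merge 79/500 + 207/1000 → 73/200
merge 63/250 + 73/200 → 617/1000
merge 383/1000 + 617/1000 → 1
L = 63/250 + 73/200 + 617/1000 + 1 = 1117/500 = 2.234 bits/symbol.

2.234 bits/symbol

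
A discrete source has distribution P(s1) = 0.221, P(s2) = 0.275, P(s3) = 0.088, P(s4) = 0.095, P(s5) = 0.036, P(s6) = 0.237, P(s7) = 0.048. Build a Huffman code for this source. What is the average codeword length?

Repeatedly combine the two least-probable nodes; the expected code length is the sum of the merged weights.
merge 9/250 + 6/125 → 21/250
merge 21/250 + 11/125 → 43/250
merge 19/200 + 43/250 → 267/1000
merge 221/1000 + 237/1000 → 229/500
merge 267/1000 + 11/40 → 271/500
merge 229/500 + 271/500 → 1
L = 21/250 + 43/250 + 267/1000 + 229/500 + 271/500 + 1 = 2523/1000 = 2.523 bits/symbol.

2.523 bits/symbol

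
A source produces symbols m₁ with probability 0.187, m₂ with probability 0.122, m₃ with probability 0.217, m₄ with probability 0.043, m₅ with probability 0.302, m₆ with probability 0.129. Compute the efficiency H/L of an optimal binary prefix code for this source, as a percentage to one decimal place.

97.6%

Entropy H = −Σ p log₂ p ≈ 2.3989 bits.
Huffman merges: 43/1000+61/500→33/200; 129/1000+33/200→147/500; 187/1000+217/1000→101/250; 147/500+151/500→149/250; 101/250+149/250→1. L = 2459/1000 ≈ 2.4590.
Efficiency = H/L = 2.3989/2.4590 = 97.6%.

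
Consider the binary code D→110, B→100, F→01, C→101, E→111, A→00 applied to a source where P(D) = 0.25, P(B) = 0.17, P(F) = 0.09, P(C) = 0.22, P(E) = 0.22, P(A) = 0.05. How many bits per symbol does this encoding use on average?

2.86 bits/symbol

L̄ = Σ pᵢ·ℓᵢ = 0.25·3 + 0.17·3 + 0.09·2 + 0.22·3 + 0.22·3 + 0.05·2 = 2.86 bits/symbol.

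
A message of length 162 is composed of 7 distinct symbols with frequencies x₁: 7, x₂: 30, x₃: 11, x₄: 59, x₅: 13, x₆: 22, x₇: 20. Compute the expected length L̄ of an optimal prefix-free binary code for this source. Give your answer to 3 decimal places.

Probabilities are the counts divided by 162.
Repeatedly combine the two least-probable nodes; the expected code length is the sum of the merged weights.
merge 7/162 + 11/162 → 1/9
merge 13/162 + 1/9 → 31/162
merge 10/81 + 11/81 → 7/27
merge 5/27 + 31/162 → 61/162
merge 7/27 + 59/162 → 101/162
merge 61/162 + 101/162 → 1
L = 1/9 + 31/162 + 7/27 + 61/162 + 101/162 + 1 = 415/162 ≈ 2.562 bits/symbol.

2.562 bits/symbol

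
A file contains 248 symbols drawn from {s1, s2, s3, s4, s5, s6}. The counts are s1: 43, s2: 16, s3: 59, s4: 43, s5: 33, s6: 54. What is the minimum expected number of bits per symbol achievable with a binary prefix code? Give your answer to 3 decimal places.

2.544 bits/symbol

Probabilities are the counts divided by 248.
Repeatedly combine the two least-probable nodes; the expected code length is the sum of the merged weights.
merge 2/31 + 33/248 → 49/248
merge 43/248 + 43/248 → 43/124
merge 49/248 + 27/124 → 103/248
merge 59/248 + 43/124 → 145/248
merge 103/248 + 145/248 → 1
L = 49/248 + 43/124 + 103/248 + 145/248 + 1 = 631/248 ≈ 2.544 bits/symbol.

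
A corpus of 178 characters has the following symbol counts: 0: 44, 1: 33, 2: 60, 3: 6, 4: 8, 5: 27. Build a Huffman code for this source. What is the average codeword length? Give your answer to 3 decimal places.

Probabilities are the counts divided by 178.
Repeatedly combine the two least-probable nodes; the expected code length is the sum of the merged weights.
merge 3/89 + 4/89 → 7/89
merge 7/89 + 27/178 → 41/178
merge 33/178 + 41/178 → 37/89
merge 22/89 + 30/89 → 52/89
merge 37/89 + 52/89 → 1
L = 7/89 + 41/178 + 37/89 + 52/89 + 1 = 411/178 ≈ 2.309 bits/symbol.

2.309 bits/symbol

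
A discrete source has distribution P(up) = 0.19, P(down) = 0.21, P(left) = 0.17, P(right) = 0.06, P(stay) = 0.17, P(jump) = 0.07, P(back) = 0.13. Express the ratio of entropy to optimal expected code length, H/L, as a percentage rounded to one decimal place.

Entropy H = −Σ p log₂ p ≈ 2.6920 bits.
Huffman merges: 3/50+7/100→13/100; 13/100+13/100→13/50; 17/100+17/100→17/50; 19/100+21/100→2/5; 13/50+17/50→3/5; 2/5+3/5→1. L = 273/100 ≈ 2.7300.
Efficiency = H/L = 2.6920/2.7300 = 98.6%.

98.6%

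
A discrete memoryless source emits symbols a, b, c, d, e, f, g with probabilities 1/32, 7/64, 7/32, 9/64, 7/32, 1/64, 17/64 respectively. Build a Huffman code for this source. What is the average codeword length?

2.5 bits/symbol

Repeatedly combine the two least-probable nodes; the expected code length is the sum of the merged weights.
merge 1/64 + 1/32 → 3/64
merge 3/64 + 7/64 → 5/32
merge 9/64 + 5/32 → 19/64
merge 7/32 + 7/32 → 7/16
merge 17/64 + 19/64 → 9/16
merge 7/16 + 9/16 → 1
L = 3/64 + 5/32 + 19/64 + 7/16 + 9/16 + 1 = 5/2 = 2.5 bits/symbol.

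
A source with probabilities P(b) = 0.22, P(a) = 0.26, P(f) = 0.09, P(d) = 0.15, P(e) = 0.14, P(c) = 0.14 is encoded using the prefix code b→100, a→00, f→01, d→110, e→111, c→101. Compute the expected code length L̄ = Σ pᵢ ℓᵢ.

L̄ = Σ pᵢ·ℓᵢ = 0.22·3 + 0.26·2 + 0.09·2 + 0.15·3 + 0.14·3 + 0.14·3 = 2.65 bits/symbol.

2.65 bits/symbol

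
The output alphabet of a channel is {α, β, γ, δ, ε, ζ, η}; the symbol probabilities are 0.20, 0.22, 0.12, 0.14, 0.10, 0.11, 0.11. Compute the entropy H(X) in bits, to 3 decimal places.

H = −Σ pᵢ log₂ pᵢ.
−0.20·log₂(0.20) = 0.4644
−0.22·log₂(0.22) = 0.4806
−0.12·log₂(0.12) = 0.3671
−0.14·log₂(0.14) = 0.3971
−0.10·log₂(0.10) = 0.3322
−0.11·log₂(0.11) = 0.3503
−0.11·log₂(0.11) = 0.3503
Sum ≈ 2.7419 → 2.742 bits.

2.742 bits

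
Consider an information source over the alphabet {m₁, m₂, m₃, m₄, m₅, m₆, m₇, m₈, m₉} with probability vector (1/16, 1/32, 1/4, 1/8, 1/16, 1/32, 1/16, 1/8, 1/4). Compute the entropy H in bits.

Each probability is a power of 1/2, so log₂(1/p) is an integer.
H = Σ p·log₂(1/p) = 1/16·4 + 1/32·5 + 1/4·2 + 1/8·3 + 1/16·4 + 1/32·5 + 1/16·4 + 1/8·3 + 1/4·2 = 2.8125 bits.

2.8125 bits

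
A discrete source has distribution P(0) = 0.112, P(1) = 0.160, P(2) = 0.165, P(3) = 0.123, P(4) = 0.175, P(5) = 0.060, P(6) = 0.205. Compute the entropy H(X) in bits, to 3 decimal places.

H = −Σ pᵢ log₂ pᵢ.
−0.112·log₂(0.112) = 0.3537
−0.160·log₂(0.160) = 0.4230
−0.165·log₂(0.165) = 0.4289
−0.123·log₂(0.123) = 0.3719
−0.175·log₂(0.175) = 0.4401
−0.060·log₂(0.060) = 0.2435
−0.205·log₂(0.205) = 0.4687
Sum ≈ 2.7298 → 2.730 bits.

2.730 bits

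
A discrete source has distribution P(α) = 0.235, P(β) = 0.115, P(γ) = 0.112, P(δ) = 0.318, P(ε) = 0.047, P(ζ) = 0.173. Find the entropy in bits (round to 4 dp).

H = −Σ pᵢ log₂ pᵢ.
−0.235·log₂(0.235) = 0.4910
−0.115·log₂(0.115) = 0.3588
−0.112·log₂(0.112) = 0.3537
−0.318·log₂(0.318) = 0.5256
−0.047·log₂(0.047) = 0.2073
−0.173·log₂(0.173) = 0.4379
Sum ≈ 2.3744 → 2.3744 bits.

2.3744 bits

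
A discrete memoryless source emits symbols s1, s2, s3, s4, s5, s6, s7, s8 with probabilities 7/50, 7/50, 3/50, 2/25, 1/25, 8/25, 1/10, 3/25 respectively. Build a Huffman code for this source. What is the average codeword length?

Repeatedly combine the two least-probable nodes; the expected code length is the sum of the merged weights.
merge 1/25 + 3/50 → 1/10
merge 2/25 + 1/10 → 9/50
merge 1/10 + 3/25 → 11/50
merge 7/50 + 7/50 → 7/25
merge 9/50 + 11/50 → 2/5
merge 7/25 + 8/25 → 3/5
merge 2/5 + 3/5 → 1
L = 1/10 + 9/50 + 11/50 + 7/25 + 2/5 + 3/5 + 1 = 139/50 = 2.78 bits/symbol.

2.78 bits/symbol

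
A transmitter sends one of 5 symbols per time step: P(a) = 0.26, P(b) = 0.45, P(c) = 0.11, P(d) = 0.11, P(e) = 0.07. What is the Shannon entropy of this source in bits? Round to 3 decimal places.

1.993 bits

H = −Σ pᵢ log₂ pᵢ.
−0.26·log₂(0.26) = 0.5053
−0.45·log₂(0.45) = 0.5184
−0.11·log₂(0.11) = 0.3503
−0.11·log₂(0.11) = 0.3503
−0.07·log₂(0.07) = 0.2686
Sum ≈ 1.9928 → 1.993 bits.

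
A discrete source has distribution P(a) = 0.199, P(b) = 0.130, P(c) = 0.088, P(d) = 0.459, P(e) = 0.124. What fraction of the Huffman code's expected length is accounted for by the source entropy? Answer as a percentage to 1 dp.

Entropy H = −Σ p log₂ p ≈ 2.0438 bits.
Huffman merges: 11/125+31/250→53/250; 13/100+199/1000→329/1000; 53/250+329/1000→541/1000; 459/1000+541/1000→1. L = 1041/500 ≈ 2.0820.
Efficiency = H/L = 2.0438/2.0820 = 98.2%.

98.2%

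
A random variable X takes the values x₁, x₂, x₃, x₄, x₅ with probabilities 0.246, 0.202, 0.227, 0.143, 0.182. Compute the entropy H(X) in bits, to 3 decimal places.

H = −Σ pᵢ log₂ pᵢ.
−0.246·log₂(0.246) = 0.4977
−0.202·log₂(0.202) = 0.4661
−0.227·log₂(0.227) = 0.4856
−0.143·log₂(0.143) = 0.4012
−0.182·log₂(0.182) = 0.4474
Sum ≈ 2.2981 → 2.298 bits.

2.298 bits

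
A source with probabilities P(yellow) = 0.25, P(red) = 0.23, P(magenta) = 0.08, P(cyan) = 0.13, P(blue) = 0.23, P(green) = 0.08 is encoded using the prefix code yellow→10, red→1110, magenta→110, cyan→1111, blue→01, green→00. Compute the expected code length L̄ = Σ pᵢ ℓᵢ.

L̄ = Σ pᵢ·ℓᵢ = 0.25·2 + 0.23·4 + 0.08·3 + 0.13·4 + 0.23·2 + 0.08·2 = 2.8 bits/symbol.

2.8 bits/symbol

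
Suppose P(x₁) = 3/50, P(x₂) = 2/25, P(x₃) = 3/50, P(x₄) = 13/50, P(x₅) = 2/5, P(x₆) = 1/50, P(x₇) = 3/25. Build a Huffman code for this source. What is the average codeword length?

Repeatedly combine the two least-probable nodes; the expected code length is the sum of the merged weights.
merge 1/50 + 3/50 → 2/25
merge 3/50 + 2/25 → 7/50
merge 2/25 + 3/25 → 1/5
merge 7/50 + 1/5 → 17/50
merge 13/50 + 17/50 → 3/5
merge 2/5 + 3/5 → 1
L = 2/25 + 7/50 + 1/5 + 17/50 + 3/5 + 1 = 59/25 = 2.36 bits/symbol.

2.36 bits/symbol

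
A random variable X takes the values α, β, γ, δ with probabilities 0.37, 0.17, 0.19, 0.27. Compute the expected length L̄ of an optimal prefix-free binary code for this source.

Repeatedly combine the two least-probable nodes; the expected code length is the sum of the merged weights.
merge 17/100 + 19/100 → 9/25
merge 27/100 + 9/25 → 63/100
merge 37/100 + 63/100 → 1
L = 9/25 + 63/100 + 1 = 199/100 = 1.99 bits/symbol.

1.99 bits/symbol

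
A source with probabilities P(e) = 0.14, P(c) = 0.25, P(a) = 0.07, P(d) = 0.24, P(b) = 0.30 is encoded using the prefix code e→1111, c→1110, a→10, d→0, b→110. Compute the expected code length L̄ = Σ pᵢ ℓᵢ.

2.84 bits/symbol

L̄ = Σ pᵢ·ℓᵢ = 0.14·4 + 0.25·4 + 0.07·2 + 0.24·1 + 0.30·3 = 2.84 bits/symbol.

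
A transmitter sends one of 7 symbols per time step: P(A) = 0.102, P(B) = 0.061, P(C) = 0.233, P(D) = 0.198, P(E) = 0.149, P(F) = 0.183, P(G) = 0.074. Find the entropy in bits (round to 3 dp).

2.670 bits

H = −Σ pᵢ log₂ pᵢ.
−0.102·log₂(0.102) = 0.3359
−0.061·log₂(0.061) = 0.2461
−0.233·log₂(0.233) = 0.4897
−0.198·log₂(0.198) = 0.4626
−0.149·log₂(0.149) = 0.4092
−0.183·log₂(0.183) = 0.4484
−0.074·log₂(0.074) = 0.2780
Sum ≈ 2.6699 → 2.670 bits.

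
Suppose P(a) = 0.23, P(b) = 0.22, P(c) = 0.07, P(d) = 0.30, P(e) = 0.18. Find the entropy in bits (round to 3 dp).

H = −Σ pᵢ log₂ pᵢ.
−0.23·log₂(0.23) = 0.4877
−0.22·log₂(0.22) = 0.4806
−0.07·log₂(0.07) = 0.2686
−0.30·log₂(0.30) = 0.5211
−0.18·log₂(0.18) = 0.4453
Sum ≈ 2.2032 → 2.203 bits.

2.203 bits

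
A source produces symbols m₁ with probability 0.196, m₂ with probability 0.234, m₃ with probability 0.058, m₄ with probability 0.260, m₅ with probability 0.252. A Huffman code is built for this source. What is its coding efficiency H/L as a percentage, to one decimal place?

97.4%

Entropy H = −Σ p log₂ p ≈ 2.1958 bits.
Huffman merges: 29/500+49/250→127/500; 117/500+63/250→243/500; 127/500+13/50→257/500; 243/500+257/500→1. L = 1127/500 ≈ 2.2540.
Efficiency = H/L = 2.1958/2.2540 = 97.4%.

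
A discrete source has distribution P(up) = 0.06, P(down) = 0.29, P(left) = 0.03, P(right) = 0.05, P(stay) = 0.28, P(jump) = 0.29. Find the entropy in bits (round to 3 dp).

2.161 bits

H = −Σ pᵢ log₂ pᵢ.
−0.06·log₂(0.06) = 0.2435
−0.29·log₂(0.29) = 0.5179
−0.03·log₂(0.03) = 0.1518
−0.05·log₂(0.05) = 0.2161
−0.28·log₂(0.28) = 0.5142
−0.29·log₂(0.29) = 0.5179
Sum ≈ 2.1614 → 2.161 bits.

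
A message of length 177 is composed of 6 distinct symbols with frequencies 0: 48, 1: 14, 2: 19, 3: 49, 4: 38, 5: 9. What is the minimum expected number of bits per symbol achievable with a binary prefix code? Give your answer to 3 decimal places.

Probabilities are the counts divided by 177.
Repeatedly combine the two least-probable nodes; the expected code length is the sum of the merged weights.
merge 3/59 + 14/177 → 23/177
merge 19/177 + 23/177 → 14/59
merge 38/177 + 14/59 → 80/177
merge 16/59 + 49/177 → 97/177
merge 80/177 + 97/177 → 1
L = 23/177 + 14/59 + 80/177 + 97/177 + 1 = 419/177 ≈ 2.367 bits/symbol.

2.367 bits/symbol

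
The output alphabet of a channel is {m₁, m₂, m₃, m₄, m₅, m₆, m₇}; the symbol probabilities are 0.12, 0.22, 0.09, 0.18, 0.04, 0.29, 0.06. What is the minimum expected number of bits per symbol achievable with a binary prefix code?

2.59 bits/symbol

Repeatedly combine the two least-probable nodes; the expected code length is the sum of the merged weights.
merge 1/25 + 3/50 → 1/10
merge 9/100 + 1/10 → 19/100
merge 3/25 + 9/50 → 3/10
merge 19/100 + 11/50 → 41/100
merge 29/100 + 3/10 → 59/100
merge 41/100 + 59/100 → 1
L = 1/10 + 19/100 + 3/10 + 41/100 + 59/100 + 1 = 259/100 = 2.59 bits/symbol.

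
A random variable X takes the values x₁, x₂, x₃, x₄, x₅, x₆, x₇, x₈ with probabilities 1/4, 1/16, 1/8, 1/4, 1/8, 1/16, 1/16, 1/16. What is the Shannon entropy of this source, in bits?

Each probability is a power of 1/2, so log₂(1/p) is an integer.
H = Σ p·log₂(1/p) = 1/4·2 + 1/16·4 + 1/8·3 + 1/4·2 + 1/8·3 + 1/16·4 + 1/16·4 + 1/16·4 = 2.75 bits.

2.75 bits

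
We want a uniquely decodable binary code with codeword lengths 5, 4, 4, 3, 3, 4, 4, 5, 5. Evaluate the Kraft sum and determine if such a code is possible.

With common denominator 2^5 = 32: Σ 2^(−ℓᵢ) = 1/32 + 2/32 + 2/32 + 4/32 + 4/32 + 2/32 + 2/32 + 1/32 + 1/32 = 19/32 = 0.59375.
Kraft's inequality requires Σ ≤ 1; here Σ = 0.59375 ≤ 1, so such a prefix code exists.

0.59375; yes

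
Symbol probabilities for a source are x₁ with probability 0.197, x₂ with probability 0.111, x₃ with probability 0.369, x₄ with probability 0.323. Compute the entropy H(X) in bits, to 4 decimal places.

H = −Σ pᵢ log₂ pᵢ.
−0.197·log₂(0.197) = 0.4617
−0.111·log₂(0.111) = 0.3520
−0.369·log₂(0.369) = 0.5307
−0.323·log₂(0.323) = 0.5266
Sum ≈ 1.8711 → 1.8711 bits.

1.8711 bits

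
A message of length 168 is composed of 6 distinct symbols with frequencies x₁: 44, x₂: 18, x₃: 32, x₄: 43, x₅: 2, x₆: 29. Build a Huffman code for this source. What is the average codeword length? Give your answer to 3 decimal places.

2.411 bits/symbol

Probabilities are the counts divided by 168.
Repeatedly combine the two least-probable nodes; the expected code length is the sum of the merged weights.
merge 1/84 + 3/28 → 5/42
merge 5/42 + 29/168 → 7/24
merge 4/21 + 43/168 → 25/56
merge 11/42 + 7/24 → 31/56
merge 25/56 + 31/56 → 1
L = 5/42 + 7/24 + 25/56 + 31/56 + 1 = 135/56 ≈ 2.411 bits/symbol.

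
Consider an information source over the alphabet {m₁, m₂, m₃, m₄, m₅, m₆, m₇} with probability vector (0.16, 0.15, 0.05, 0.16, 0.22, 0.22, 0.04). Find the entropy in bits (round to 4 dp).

H = −Σ pᵢ log₂ pᵢ.
−0.16·log₂(0.16) = 0.4230
−0.15·log₂(0.15) = 0.4105
−0.05·log₂(0.05) = 0.2161
−0.16·log₂(0.16) = 0.4230
−0.22·log₂(0.22) = 0.4806
−0.22·log₂(0.22) = 0.4806
−0.04·log₂(0.04) = 0.1858
Sum ≈ 2.6196 → 2.6196 bits.

2.6196 bits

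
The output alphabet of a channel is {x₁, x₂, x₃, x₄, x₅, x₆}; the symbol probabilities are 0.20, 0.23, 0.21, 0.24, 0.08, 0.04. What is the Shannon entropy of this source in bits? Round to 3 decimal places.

H = −Σ pᵢ log₂ pᵢ.
−0.20·log₂(0.20) = 0.4644
−0.23·log₂(0.23) = 0.4877
−0.21·log₂(0.21) = 0.4728
−0.24·log₂(0.24) = 0.4941
−0.08·log₂(0.08) = 0.2915
−0.04·log₂(0.04) = 0.1858
Sum ≈ 2.3963 → 2.396 bits.

2.396 bits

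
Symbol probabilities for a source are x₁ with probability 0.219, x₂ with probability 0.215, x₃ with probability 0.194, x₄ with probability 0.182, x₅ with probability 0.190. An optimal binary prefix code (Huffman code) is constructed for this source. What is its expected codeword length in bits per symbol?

2.372 bits/symbol

Repeatedly combine the two least-probable nodes; the expected code length is the sum of the merged weights.
merge 91/500 + 19/100 → 93/250
merge 97/500 + 43/200 → 409/1000
merge 219/1000 + 93/250 → 591/1000
merge 409/1000 + 591/1000 → 1
L = 93/250 + 409/1000 + 591/1000 + 1 = 593/250 = 2.372 bits/symbol.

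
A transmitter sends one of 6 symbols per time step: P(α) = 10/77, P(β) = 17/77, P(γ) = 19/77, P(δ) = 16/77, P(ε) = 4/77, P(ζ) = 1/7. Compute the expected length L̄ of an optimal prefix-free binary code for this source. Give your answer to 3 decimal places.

2.506 bits/symbol

Repeatedly combine the two least-probable nodes; the expected code length is the sum of the merged weights.
merge 4/77 + 10/77 → 2/11
merge 1/7 + 2/11 → 25/77
merge 16/77 + 17/77 → 3/7
merge 19/77 + 25/77 → 4/7
merge 3/7 + 4/7 → 1
L = 2/11 + 25/77 + 3/7 + 4/7 + 1 = 193/77 ≈ 2.506 bits/symbol.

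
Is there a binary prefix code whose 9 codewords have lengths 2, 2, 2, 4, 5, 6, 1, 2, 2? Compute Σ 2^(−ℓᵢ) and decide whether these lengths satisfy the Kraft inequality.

1.859375; no

With common denominator 2^6 = 64: Σ 2^(−ℓᵢ) = 16/64 + 16/64 + 16/64 + 4/64 + 2/64 + 1/64 + 32/64 + 16/64 + 16/64 = 119/64 = 1.859375.
Kraft's inequality requires Σ ≤ 1; here Σ = 1.859375 > 1, so no such prefix code exists.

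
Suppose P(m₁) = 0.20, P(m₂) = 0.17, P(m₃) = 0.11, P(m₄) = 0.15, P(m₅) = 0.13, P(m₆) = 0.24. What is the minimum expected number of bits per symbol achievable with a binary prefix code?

2.56 bits/symbol

Repeatedly combine the two least-probable nodes; the expected code length is the sum of the merged weights.
merge 11/100 + 13/100 → 6/25
merge 3/20 + 17/100 → 8/25
merge 1/5 + 6/25 → 11/25
merge 6/25 + 8/25 → 14/25
merge 11/25 + 14/25 → 1
L = 6/25 + 8/25 + 11/25 + 14/25 + 1 = 64/25 = 2.56 bits/symbol.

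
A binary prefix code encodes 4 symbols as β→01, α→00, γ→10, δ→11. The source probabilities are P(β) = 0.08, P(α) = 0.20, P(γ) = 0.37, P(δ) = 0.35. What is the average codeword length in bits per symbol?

2 bits/symbol

L̄ = Σ pᵢ·ℓᵢ = 0.08·2 + 0.20·2 + 0.37·2 + 0.35·2 = 2 bits/symbol.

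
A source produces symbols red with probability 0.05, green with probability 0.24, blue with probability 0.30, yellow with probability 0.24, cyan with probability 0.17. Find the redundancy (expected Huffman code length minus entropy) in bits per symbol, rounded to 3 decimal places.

Entropy H = −Σ p log₂ p ≈ 2.1600 bits.
Huffman merges: 1/20+17/100→11/50; 11/50+6/25→23/50; 6/25+3/10→27/50; 23/50+27/50→1. L = 111/50 ≈ 2.2200.
L − H = 2.2200 − 2.1600 = 0.060 bits.

0.060 bits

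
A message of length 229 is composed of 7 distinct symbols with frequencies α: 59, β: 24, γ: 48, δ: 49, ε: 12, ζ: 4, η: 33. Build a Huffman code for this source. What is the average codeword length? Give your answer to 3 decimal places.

2.563 bits/symbol

Probabilities are the counts divided by 229.
Repeatedly combine the two least-probable nodes; the expected code length is the sum of the merged weights.
merge 4/229 + 12/229 → 16/229
merge 16/229 + 24/229 → 40/229
merge 33/229 + 40/229 → 73/229
merge 48/229 + 49/229 → 97/229
merge 59/229 + 73/229 → 132/229
merge 97/229 + 132/229 → 1
L = 16/229 + 40/229 + 73/229 + 97/229 + 132/229 + 1 = 587/229 ≈ 2.563 bits/symbol.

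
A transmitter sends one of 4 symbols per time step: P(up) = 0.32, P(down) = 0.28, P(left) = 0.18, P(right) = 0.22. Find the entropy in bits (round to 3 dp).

1.966 bits

H = −Σ pᵢ log₂ pᵢ.
−0.32·log₂(0.32) = 0.5260
−0.28·log₂(0.28) = 0.5142
−0.18·log₂(0.18) = 0.4453
−0.22·log₂(0.22) = 0.4806
Sum ≈ 1.9661 → 1.966 bits.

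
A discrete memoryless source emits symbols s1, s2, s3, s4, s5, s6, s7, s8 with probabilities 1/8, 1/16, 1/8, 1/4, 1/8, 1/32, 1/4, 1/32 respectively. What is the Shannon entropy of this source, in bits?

Each probability is a power of 1/2, so log₂(1/p) is an integer.
H = Σ p·log₂(1/p) = 1/8·3 + 1/16·4 + 1/8·3 + 1/4·2 + 1/8·3 + 1/32·5 + 1/4·2 + 1/32·5 = 2.6875 bits.

2.6875 bits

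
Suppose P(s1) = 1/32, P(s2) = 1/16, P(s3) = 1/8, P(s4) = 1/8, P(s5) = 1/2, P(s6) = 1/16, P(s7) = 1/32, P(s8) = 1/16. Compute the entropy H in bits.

Each probability is a power of 1/2, so log₂(1/p) is an integer.
H = Σ p·log₂(1/p) = 1/32·5 + 1/16·4 + 1/8·3 + 1/8·3 + 1/2·1 + 1/16·4 + 1/32·5 + 1/16·4 = 2.3125 bits.

2.3125 bits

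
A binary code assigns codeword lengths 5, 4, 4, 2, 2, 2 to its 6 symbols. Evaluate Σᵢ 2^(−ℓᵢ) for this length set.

0.90625

With common denominator 2^5 = 32: Σ 2^(−ℓᵢ) = 1/32 + 2/32 + 2/32 + 8/32 + 8/32 + 8/32 = 29/32 = 0.90625.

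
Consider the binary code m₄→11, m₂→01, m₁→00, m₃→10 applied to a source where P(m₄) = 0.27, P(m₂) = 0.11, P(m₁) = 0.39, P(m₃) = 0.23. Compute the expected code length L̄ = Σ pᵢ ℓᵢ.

2 bits/symbol

L̄ = Σ pᵢ·ℓᵢ = 0.27·2 + 0.11·2 + 0.39·2 + 0.23·2 = 2 bits/symbol.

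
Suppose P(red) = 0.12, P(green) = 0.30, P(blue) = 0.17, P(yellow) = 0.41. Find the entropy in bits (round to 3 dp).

1.850 bits

H = −Σ pᵢ log₂ pᵢ.
−0.12·log₂(0.12) = 0.3671
−0.30·log₂(0.30) = 0.5211
−0.17·log₂(0.17) = 0.4346
−0.41·log₂(0.41) = 0.5274
Sum ≈ 1.8501 → 1.850 bits.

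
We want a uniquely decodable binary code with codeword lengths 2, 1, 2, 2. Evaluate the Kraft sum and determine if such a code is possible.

1.25; no

With common denominator 2^2 = 4: Σ 2^(−ℓᵢ) = 1/4 + 2/4 + 1/4 + 1/4 = 5/4 = 1.25.
Kraft's inequality requires Σ ≤ 1; here Σ = 1.25 > 1, so no such prefix code exists.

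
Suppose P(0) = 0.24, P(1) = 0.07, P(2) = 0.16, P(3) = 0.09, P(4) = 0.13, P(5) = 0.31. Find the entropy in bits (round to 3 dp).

H = −Σ pᵢ log₂ pᵢ.
−0.24·log₂(0.24) = 0.4941
−0.07·log₂(0.07) = 0.2686
−0.16·log₂(0.16) = 0.4230
−0.09·log₂(0.09) = 0.3127
−0.13·log₂(0.13) = 0.3826
−0.31·log₂(0.31) = 0.5238
Sum ≈ 2.4048 → 2.405 bits.

2.405 bits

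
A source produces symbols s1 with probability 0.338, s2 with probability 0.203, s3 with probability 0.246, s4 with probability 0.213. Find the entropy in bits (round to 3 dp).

H = −Σ pᵢ log₂ pᵢ.
−0.338·log₂(0.338) = 0.5289
−0.203·log₂(0.203) = 0.4670
−0.246·log₂(0.246) = 0.4977
−0.213·log₂(0.213) = 0.4752
Sum ≈ 1.9689 → 1.969 bits.

1.969 bits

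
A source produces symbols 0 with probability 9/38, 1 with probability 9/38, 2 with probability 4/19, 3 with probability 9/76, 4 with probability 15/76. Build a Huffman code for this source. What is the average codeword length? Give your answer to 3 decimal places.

Repeatedly combine the two least-probable nodes; the expected code length is the sum of the merged weights.
merge 9/76 + 15/76 → 6/19
merge 4/19 + 9/38 → 17/38
merge 9/38 + 6/19 → 21/38
merge 17/38 + 21/38 → 1
L = 6/19 + 17/38 + 21/38 + 1 = 44/19 ≈ 2.316 bits/symbol.

2.316 bits/symbol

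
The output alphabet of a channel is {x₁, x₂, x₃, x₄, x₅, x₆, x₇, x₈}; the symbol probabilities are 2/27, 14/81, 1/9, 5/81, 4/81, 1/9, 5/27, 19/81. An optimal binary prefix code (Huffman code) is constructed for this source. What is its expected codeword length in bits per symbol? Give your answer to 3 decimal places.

2.877 bits/symbol

Repeatedly combine the two least-probable nodes; the expected code length is the sum of the merged weights.
merge 4/81 + 5/81 → 1/9
merge 2/27 + 1/9 → 5/27
merge 1/9 + 1/9 → 2/9
merge 14/81 + 5/27 → 29/81
merge 5/27 + 2/9 → 11/27
merge 19/81 + 29/81 → 16/27
merge 11/27 + 16/27 → 1
L = 1/9 + 5/27 + 2/9 + 29/81 + 11/27 + 16/27 + 1 = 233/81 ≈ 2.877 bits/symbol.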